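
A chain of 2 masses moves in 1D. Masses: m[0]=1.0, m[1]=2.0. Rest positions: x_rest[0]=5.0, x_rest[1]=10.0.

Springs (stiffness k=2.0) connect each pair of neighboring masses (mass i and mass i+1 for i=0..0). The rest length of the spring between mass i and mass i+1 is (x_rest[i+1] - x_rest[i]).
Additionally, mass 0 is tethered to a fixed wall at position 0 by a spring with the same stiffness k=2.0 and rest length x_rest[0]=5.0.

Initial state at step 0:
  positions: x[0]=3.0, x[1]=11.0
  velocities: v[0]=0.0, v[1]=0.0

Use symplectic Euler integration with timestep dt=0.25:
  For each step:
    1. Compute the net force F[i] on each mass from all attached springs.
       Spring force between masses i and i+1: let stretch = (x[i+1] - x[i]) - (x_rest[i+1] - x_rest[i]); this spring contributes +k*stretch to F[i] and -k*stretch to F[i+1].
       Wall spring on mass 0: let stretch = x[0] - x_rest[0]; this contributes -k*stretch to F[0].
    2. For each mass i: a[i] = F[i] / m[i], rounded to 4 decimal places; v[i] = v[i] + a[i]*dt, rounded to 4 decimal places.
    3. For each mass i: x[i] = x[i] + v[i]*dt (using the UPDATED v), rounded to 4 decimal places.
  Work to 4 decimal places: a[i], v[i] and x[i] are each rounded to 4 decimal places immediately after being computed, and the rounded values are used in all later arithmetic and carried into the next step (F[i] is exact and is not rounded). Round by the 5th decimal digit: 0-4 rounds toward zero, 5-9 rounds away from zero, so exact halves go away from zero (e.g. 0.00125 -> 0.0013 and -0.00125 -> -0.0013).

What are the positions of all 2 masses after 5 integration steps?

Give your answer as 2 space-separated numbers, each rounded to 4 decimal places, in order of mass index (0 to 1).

Step 0: x=[3.0000 11.0000] v=[0.0000 0.0000]
Step 1: x=[3.6250 10.8125] v=[2.5000 -0.7500]
Step 2: x=[4.6953 10.4883] v=[4.2813 -1.2969]
Step 3: x=[5.9029 10.1145] v=[4.8302 -1.4952]
Step 4: x=[6.8991 9.7900] v=[3.9846 -1.2981]
Step 5: x=[7.3942 9.5973] v=[1.9805 -0.7708]

Answer: 7.3942 9.5973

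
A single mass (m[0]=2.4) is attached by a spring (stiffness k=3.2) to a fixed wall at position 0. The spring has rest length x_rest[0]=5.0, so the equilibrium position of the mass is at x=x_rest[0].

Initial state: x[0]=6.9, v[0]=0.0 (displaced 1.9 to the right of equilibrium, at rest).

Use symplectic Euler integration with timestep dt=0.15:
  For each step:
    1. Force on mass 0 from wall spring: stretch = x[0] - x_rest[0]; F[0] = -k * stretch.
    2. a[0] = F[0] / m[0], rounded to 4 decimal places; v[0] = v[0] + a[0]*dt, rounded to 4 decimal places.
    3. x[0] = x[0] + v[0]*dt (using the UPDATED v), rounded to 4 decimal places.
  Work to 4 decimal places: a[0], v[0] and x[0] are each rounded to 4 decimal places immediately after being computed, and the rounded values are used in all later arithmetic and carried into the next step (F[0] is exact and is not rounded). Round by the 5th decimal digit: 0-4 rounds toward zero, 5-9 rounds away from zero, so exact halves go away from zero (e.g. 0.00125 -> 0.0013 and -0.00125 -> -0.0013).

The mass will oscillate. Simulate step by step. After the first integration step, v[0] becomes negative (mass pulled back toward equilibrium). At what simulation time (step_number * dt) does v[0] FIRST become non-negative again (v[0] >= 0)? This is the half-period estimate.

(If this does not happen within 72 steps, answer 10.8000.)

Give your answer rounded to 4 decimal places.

Answer: 2.8500

Derivation:
Step 0: x=[6.9000] v=[0.0000]
Step 1: x=[6.8430] v=[-0.3800]
Step 2: x=[6.7307] v=[-0.7486]
Step 3: x=[6.5665] v=[-1.0947]
Step 4: x=[6.3553] v=[-1.4080]
Step 5: x=[6.1034] v=[-1.6791]
Step 6: x=[5.8184] v=[-1.8998]
Step 7: x=[5.5089] v=[-2.0635]
Step 8: x=[5.1841] v=[-2.1653]
Step 9: x=[4.8538] v=[-2.2021]
Step 10: x=[4.5279] v=[-2.1729]
Step 11: x=[4.2161] v=[-2.0785]
Step 12: x=[3.9278] v=[-1.9217]
Step 13: x=[3.6717] v=[-1.7073]
Step 14: x=[3.4555] v=[-1.4416]
Step 15: x=[3.2856] v=[-1.1327]
Step 16: x=[3.1671] v=[-0.7898]
Step 17: x=[3.1036] v=[-0.4232]
Step 18: x=[3.0970] v=[-0.0439]
Step 19: x=[3.1475] v=[0.3367]
First v>=0 after going negative at step 19, time=2.8500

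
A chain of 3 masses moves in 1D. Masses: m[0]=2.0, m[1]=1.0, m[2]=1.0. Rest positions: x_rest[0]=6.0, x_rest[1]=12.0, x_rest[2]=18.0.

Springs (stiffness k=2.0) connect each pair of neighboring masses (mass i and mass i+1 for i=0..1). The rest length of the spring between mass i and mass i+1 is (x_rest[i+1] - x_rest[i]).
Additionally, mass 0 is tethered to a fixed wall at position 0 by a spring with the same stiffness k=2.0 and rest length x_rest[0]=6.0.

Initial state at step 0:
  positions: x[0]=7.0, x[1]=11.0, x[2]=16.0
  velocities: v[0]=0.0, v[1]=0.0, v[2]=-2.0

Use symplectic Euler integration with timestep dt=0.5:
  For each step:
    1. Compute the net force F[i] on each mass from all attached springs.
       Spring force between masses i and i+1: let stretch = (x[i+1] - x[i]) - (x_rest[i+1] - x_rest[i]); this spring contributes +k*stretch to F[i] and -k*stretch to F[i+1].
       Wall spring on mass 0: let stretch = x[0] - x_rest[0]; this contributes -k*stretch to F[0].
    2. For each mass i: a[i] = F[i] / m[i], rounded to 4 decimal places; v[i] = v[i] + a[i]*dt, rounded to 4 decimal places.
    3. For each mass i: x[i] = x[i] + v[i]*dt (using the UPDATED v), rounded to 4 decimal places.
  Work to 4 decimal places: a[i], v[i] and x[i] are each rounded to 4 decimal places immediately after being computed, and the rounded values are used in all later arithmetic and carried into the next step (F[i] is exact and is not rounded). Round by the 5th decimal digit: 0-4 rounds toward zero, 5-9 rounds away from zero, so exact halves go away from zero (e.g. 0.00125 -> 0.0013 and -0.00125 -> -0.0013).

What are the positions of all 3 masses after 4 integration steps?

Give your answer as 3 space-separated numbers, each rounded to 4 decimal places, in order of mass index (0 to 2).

Answer: 4.0782 9.9532 18.0313

Derivation:
Step 0: x=[7.0000 11.0000 16.0000] v=[0.0000 0.0000 -2.0000]
Step 1: x=[6.2500 11.5000 15.5000] v=[-1.5000 1.0000 -1.0000]
Step 2: x=[5.2500 11.3750 16.0000] v=[-2.0000 -0.2500 1.0000]
Step 3: x=[4.4688 10.5000 17.1875] v=[-1.5625 -1.7500 2.3750]
Step 4: x=[4.0782 9.9532 18.0313] v=[-0.7813 -1.0937 1.6875]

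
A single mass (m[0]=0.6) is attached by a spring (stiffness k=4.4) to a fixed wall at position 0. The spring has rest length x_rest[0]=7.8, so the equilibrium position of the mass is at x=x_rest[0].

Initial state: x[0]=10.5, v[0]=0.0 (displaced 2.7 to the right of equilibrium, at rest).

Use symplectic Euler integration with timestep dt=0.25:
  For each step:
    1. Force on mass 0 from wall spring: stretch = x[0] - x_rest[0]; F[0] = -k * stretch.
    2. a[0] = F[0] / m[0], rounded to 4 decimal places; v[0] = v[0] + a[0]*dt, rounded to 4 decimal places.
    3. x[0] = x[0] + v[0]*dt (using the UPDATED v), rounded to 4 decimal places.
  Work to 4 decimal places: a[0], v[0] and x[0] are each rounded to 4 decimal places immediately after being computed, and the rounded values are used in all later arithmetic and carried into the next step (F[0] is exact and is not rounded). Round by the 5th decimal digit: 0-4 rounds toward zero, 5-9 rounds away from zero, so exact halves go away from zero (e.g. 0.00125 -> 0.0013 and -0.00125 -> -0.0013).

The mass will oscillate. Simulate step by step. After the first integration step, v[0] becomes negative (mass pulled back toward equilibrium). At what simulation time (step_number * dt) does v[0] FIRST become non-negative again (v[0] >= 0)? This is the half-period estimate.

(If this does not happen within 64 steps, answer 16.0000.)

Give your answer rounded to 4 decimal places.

Answer: 1.2500

Derivation:
Step 0: x=[10.5000] v=[0.0000]
Step 1: x=[9.2625] v=[-4.9500]
Step 2: x=[7.3547] v=[-7.6313]
Step 3: x=[5.6510] v=[-6.8149]
Step 4: x=[4.9322] v=[-2.8751]
Step 5: x=[5.5278] v=[2.3825]
First v>=0 after going negative at step 5, time=1.2500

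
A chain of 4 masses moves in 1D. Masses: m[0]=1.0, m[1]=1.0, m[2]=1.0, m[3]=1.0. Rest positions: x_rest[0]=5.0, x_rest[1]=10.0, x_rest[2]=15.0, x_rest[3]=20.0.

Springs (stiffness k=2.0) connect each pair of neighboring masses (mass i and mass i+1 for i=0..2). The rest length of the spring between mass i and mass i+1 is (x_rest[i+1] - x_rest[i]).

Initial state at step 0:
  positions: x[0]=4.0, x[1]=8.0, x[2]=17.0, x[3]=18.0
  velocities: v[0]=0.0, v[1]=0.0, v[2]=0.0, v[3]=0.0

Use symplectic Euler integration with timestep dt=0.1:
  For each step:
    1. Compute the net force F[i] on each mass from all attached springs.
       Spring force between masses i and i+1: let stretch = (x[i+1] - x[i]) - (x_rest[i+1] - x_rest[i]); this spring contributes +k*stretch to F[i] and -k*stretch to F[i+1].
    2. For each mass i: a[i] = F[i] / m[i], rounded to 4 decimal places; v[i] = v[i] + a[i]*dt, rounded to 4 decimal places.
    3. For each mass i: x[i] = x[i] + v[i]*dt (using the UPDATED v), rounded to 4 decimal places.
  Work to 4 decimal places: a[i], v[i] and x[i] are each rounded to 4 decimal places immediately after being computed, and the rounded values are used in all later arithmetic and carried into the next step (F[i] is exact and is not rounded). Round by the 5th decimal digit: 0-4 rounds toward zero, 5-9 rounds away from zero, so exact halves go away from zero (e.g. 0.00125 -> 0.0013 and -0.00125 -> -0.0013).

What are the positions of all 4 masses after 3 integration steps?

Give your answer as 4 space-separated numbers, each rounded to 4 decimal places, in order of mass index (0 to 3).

Step 0: x=[4.0000 8.0000 17.0000 18.0000] v=[0.0000 0.0000 0.0000 0.0000]
Step 1: x=[3.9800 8.1000 16.8400 18.0800] v=[-0.2000 1.0000 -1.6000 0.8000]
Step 2: x=[3.9424 8.2924 16.5300 18.2352] v=[-0.3760 1.9240 -3.1000 1.5520]
Step 3: x=[3.8918 8.5626 16.0894 18.4563] v=[-0.5060 2.7015 -4.4065 2.2110]

Answer: 3.8918 8.5626 16.0894 18.4563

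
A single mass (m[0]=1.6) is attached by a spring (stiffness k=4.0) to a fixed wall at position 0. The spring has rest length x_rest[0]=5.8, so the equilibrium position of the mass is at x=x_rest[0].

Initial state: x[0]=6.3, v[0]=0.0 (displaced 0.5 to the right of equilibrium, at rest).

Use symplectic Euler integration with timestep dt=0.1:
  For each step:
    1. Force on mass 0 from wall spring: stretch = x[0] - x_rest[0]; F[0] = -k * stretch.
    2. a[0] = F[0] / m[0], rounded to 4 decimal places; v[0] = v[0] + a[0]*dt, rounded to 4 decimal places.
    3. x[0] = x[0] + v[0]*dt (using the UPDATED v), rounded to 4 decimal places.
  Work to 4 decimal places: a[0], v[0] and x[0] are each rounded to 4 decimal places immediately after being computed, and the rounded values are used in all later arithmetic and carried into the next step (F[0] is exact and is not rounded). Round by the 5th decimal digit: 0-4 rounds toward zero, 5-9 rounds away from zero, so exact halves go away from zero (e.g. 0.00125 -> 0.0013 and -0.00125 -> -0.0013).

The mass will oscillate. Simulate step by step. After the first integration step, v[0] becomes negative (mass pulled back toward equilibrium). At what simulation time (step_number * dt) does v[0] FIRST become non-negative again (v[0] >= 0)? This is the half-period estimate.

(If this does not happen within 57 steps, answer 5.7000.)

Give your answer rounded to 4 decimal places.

Step 0: x=[6.3000] v=[0.0000]
Step 1: x=[6.2875] v=[-0.1250]
Step 2: x=[6.2628] v=[-0.2469]
Step 3: x=[6.2265] v=[-0.3626]
Step 4: x=[6.1796] v=[-0.4692]
Step 5: x=[6.1232] v=[-0.5641]
Step 6: x=[6.0587] v=[-0.6449]
Step 7: x=[5.9877] v=[-0.7096]
Step 8: x=[5.9121] v=[-0.7565]
Step 9: x=[5.8337] v=[-0.7845]
Step 10: x=[5.7544] v=[-0.7929]
Step 11: x=[5.6763] v=[-0.7815]
Step 12: x=[5.6012] v=[-0.7506]
Step 13: x=[5.5311] v=[-0.7009]
Step 14: x=[5.4677] v=[-0.6337]
Step 15: x=[5.4126] v=[-0.5506]
Step 16: x=[5.3672] v=[-0.4538]
Step 17: x=[5.3326] v=[-0.3456]
Step 18: x=[5.3097] v=[-0.2288]
Step 19: x=[5.2991] v=[-0.1062]
Step 20: x=[5.3010] v=[0.0190]
First v>=0 after going negative at step 20, time=2.0000

Answer: 2.0000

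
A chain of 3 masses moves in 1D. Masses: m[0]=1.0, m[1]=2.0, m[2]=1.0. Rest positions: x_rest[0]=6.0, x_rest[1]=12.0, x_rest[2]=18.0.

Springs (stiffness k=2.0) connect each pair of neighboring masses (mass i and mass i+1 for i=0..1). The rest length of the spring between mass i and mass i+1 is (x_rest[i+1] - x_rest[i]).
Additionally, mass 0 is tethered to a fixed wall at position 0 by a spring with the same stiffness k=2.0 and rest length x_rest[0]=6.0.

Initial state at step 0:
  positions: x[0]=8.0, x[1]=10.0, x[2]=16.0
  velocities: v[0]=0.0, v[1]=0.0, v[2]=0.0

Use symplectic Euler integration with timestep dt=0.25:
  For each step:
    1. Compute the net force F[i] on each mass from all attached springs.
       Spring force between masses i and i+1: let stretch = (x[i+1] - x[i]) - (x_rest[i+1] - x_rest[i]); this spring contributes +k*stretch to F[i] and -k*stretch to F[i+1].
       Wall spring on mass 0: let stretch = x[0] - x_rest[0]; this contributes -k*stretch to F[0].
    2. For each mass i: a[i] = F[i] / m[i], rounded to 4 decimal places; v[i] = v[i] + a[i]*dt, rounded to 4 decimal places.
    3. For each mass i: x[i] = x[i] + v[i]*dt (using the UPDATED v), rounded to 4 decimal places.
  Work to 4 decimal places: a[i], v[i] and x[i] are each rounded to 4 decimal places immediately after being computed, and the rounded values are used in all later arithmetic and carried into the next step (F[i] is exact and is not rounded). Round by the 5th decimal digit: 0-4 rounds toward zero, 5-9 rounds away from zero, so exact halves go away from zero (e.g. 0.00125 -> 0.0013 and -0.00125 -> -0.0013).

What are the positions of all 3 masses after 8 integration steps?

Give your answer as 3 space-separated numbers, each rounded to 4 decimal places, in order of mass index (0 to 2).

Step 0: x=[8.0000 10.0000 16.0000] v=[0.0000 0.0000 0.0000]
Step 1: x=[7.2500 10.2500 16.0000] v=[-3.0000 1.0000 0.0000]
Step 2: x=[5.9688 10.6719 16.0313] v=[-5.1250 1.6875 0.1250]
Step 3: x=[4.5293 11.1348 16.1426] v=[-5.7579 1.8516 0.4453]
Step 4: x=[3.3494 11.4979 16.3780] v=[-4.7198 1.4522 0.9414]
Step 5: x=[2.7693 11.6567 16.7534] v=[-2.3203 0.6351 1.5014]
Step 6: x=[2.9540 11.5786 17.2417] v=[0.7388 -0.3126 1.9531]
Step 7: x=[3.8475 11.3154 17.7721] v=[3.5741 -1.0530 2.1216]
Step 8: x=[5.1936 10.9890 18.2454] v=[5.3843 -1.3058 1.8933]

Answer: 5.1936 10.9890 18.2454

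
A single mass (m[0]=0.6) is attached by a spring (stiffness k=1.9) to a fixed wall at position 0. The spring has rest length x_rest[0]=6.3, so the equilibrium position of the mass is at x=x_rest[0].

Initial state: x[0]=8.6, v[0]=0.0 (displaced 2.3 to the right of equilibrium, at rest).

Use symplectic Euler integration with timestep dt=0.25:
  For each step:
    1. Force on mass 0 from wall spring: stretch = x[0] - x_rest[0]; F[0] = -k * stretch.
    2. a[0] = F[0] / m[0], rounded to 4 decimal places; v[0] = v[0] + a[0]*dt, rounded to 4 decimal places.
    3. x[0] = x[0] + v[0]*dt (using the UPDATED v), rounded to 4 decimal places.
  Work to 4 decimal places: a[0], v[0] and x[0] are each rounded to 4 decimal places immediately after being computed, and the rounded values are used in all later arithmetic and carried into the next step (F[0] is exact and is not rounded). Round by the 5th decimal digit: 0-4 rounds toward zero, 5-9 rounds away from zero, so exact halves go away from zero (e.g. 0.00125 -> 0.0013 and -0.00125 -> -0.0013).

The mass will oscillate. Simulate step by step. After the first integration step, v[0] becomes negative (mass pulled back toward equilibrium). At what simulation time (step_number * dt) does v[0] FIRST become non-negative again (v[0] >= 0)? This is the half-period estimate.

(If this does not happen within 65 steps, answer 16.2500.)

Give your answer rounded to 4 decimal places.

Step 0: x=[8.6000] v=[0.0000]
Step 1: x=[8.1448] v=[-1.8208]
Step 2: x=[7.3245] v=[-3.2813]
Step 3: x=[6.3014] v=[-4.0924]
Step 4: x=[5.2780] v=[-4.0935]
Step 5: x=[4.4569] v=[-3.2844]
Step 6: x=[4.0006] v=[-1.8253]
Step 7: x=[3.9994] v=[-0.0050]
Step 8: x=[4.4535] v=[1.8163]
First v>=0 after going negative at step 8, time=2.0000

Answer: 2.0000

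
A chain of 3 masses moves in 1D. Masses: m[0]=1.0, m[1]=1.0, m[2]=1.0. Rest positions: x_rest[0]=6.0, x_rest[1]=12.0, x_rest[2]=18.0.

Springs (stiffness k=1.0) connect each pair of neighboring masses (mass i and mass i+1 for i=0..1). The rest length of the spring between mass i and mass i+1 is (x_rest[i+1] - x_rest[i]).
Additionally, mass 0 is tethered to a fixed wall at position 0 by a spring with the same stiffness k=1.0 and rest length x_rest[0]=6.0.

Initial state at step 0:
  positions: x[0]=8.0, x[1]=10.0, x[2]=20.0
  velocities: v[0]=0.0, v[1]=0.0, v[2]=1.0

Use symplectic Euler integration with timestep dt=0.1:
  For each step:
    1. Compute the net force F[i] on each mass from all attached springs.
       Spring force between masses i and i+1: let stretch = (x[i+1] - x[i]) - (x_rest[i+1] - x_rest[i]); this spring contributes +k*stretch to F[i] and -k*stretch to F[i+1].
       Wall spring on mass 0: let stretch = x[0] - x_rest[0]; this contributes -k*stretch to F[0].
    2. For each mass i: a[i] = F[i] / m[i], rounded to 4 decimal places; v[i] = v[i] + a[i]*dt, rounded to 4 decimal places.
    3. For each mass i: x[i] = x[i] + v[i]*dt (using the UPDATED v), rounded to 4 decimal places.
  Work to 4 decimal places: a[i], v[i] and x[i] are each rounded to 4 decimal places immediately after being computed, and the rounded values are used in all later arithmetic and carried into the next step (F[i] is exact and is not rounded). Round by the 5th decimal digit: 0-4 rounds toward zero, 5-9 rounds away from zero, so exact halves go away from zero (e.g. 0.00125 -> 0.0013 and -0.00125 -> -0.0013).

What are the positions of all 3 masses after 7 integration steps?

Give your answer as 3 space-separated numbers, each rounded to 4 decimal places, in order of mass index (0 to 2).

Step 0: x=[8.0000 10.0000 20.0000] v=[0.0000 0.0000 1.0000]
Step 1: x=[7.9400 10.0800 20.0600] v=[-0.6000 0.8000 0.6000]
Step 2: x=[7.8220 10.2384 20.0802] v=[-1.1800 1.5840 0.2020]
Step 3: x=[7.6499 10.4711 20.0620] v=[-1.7206 2.3265 -0.1822]
Step 4: x=[7.4296 10.7715 20.0079] v=[-2.2035 3.0035 -0.5413]
Step 5: x=[7.1684 11.1308 19.9214] v=[-2.6123 3.5930 -0.8649]
Step 6: x=[6.8751 11.5384 19.8070] v=[-2.9329 4.0758 -1.1440]
Step 7: x=[6.5597 11.9820 19.6699] v=[-3.1541 4.4363 -1.3709]

Answer: 6.5597 11.9820 19.6699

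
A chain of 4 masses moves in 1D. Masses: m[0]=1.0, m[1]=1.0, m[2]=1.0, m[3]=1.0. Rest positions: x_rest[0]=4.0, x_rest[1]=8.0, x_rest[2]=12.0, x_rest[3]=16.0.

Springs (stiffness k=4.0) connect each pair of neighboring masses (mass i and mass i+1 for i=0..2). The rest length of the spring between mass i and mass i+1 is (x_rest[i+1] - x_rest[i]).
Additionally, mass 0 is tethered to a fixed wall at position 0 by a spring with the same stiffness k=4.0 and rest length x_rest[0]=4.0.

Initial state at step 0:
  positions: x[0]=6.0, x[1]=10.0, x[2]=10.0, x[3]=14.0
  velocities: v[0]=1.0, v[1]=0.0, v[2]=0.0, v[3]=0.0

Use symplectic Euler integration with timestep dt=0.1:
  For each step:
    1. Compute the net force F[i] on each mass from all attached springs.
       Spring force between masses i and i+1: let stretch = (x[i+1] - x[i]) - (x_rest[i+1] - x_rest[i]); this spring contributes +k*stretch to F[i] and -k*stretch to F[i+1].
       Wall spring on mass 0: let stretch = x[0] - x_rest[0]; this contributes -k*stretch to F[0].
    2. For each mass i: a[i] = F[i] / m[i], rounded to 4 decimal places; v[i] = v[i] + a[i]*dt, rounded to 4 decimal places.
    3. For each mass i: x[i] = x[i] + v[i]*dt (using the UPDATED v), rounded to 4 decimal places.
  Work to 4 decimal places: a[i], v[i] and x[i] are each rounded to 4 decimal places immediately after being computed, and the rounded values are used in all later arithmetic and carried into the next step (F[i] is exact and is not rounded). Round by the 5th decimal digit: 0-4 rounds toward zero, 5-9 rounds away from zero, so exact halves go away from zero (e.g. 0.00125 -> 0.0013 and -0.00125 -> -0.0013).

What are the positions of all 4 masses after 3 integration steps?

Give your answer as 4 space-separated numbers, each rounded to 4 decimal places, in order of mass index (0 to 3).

Answer: 5.7894 9.1333 10.8666 14.0310

Derivation:
Step 0: x=[6.0000 10.0000 10.0000 14.0000] v=[1.0000 0.0000 0.0000 0.0000]
Step 1: x=[6.0200 9.8400 10.1600 14.0000] v=[0.2000 -1.6000 1.6000 0.0000]
Step 2: x=[5.9520 9.5400 10.4608 14.0064] v=[-0.6800 -3.0000 3.0080 0.0640]
Step 3: x=[5.7894 9.1333 10.8666 14.0310] v=[-1.6256 -4.0669 4.0579 0.2458]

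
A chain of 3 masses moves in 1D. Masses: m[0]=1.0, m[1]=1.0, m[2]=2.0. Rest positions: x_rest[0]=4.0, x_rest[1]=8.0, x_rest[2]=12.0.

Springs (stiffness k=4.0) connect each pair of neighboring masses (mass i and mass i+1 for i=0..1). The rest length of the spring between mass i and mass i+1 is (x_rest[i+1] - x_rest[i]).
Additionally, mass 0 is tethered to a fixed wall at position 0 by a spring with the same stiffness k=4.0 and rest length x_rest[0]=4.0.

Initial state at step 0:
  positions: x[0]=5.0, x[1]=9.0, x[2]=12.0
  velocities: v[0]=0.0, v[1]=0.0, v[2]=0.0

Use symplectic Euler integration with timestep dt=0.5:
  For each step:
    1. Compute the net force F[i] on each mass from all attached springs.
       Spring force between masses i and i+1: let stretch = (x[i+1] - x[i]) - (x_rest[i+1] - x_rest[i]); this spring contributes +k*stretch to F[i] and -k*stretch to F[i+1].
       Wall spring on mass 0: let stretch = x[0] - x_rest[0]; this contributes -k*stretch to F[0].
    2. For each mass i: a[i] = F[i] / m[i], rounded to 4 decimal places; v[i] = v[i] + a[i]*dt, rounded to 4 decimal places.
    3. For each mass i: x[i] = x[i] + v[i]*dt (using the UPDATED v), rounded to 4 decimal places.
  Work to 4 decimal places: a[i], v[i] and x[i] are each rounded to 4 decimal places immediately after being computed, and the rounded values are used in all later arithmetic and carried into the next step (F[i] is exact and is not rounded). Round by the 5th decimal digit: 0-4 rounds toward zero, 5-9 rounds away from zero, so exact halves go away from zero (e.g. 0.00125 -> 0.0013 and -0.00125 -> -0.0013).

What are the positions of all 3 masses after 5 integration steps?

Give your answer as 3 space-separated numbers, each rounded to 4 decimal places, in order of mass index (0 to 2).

Step 0: x=[5.0000 9.0000 12.0000] v=[0.0000 0.0000 0.0000]
Step 1: x=[4.0000 8.0000 12.5000] v=[-2.0000 -2.0000 1.0000]
Step 2: x=[3.0000 7.5000 12.7500] v=[-2.0000 -1.0000 0.5000]
Step 3: x=[3.5000 7.7500 12.3750] v=[1.0000 0.5000 -0.7500]
Step 4: x=[4.7500 8.3750 11.6875] v=[2.5000 1.2500 -1.3750]
Step 5: x=[4.8750 8.6875 11.3438] v=[0.2500 0.6250 -0.6875]

Answer: 4.8750 8.6875 11.3438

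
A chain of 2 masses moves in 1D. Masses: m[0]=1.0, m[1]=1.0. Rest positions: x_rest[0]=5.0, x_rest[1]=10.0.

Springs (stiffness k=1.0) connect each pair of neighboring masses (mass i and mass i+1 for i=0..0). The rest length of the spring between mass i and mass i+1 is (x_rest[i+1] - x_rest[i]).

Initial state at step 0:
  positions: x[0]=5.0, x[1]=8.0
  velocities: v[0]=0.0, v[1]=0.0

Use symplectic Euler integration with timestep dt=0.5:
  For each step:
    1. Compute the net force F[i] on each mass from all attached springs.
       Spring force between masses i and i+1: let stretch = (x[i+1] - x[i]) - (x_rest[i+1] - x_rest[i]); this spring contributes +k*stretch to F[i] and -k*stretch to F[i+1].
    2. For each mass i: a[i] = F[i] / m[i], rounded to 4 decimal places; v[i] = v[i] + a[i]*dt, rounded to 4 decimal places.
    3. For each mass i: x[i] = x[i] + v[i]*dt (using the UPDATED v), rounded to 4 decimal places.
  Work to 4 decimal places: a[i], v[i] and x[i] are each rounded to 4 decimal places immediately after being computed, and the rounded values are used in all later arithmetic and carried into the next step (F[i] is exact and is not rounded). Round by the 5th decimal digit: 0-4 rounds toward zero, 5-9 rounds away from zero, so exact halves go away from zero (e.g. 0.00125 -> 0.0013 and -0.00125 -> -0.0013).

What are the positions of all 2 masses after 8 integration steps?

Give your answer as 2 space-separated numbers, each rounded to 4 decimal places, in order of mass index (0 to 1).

Answer: 5.0588 7.9415

Derivation:
Step 0: x=[5.0000 8.0000] v=[0.0000 0.0000]
Step 1: x=[4.5000 8.5000] v=[-1.0000 1.0000]
Step 2: x=[3.7500 9.2500] v=[-1.5000 1.5000]
Step 3: x=[3.1250 9.8750] v=[-1.2500 1.2500]
Step 4: x=[2.9375 10.0625] v=[-0.3750 0.3750]
Step 5: x=[3.2813 9.7188] v=[0.6875 -0.6875]
Step 6: x=[3.9845 9.0157] v=[1.4063 -1.4063]
Step 7: x=[4.6955 8.3048] v=[1.4219 -1.4219]
Step 8: x=[5.0588 7.9415] v=[0.7266 -0.7266]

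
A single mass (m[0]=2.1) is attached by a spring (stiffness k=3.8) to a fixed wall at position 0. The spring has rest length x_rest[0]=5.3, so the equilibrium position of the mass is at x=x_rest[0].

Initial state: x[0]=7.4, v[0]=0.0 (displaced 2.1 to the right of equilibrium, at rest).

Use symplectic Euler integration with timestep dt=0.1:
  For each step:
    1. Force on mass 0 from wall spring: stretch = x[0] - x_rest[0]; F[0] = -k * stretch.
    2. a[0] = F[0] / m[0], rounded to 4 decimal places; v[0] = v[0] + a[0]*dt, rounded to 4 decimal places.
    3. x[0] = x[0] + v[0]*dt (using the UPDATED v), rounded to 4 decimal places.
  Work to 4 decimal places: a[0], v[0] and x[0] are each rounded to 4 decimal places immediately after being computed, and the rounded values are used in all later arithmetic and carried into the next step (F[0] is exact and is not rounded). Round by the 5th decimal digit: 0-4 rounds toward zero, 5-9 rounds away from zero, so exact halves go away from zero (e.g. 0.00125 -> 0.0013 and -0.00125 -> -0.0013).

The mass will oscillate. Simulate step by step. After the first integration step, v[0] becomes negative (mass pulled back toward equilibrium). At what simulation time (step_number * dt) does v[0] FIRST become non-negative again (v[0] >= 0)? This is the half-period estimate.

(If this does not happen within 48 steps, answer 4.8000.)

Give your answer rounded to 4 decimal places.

Answer: 2.4000

Derivation:
Step 0: x=[7.4000] v=[0.0000]
Step 1: x=[7.3620] v=[-0.3800]
Step 2: x=[7.2867] v=[-0.7531]
Step 3: x=[7.1754] v=[-1.1126]
Step 4: x=[7.0302] v=[-1.4520]
Step 5: x=[6.8537] v=[-1.7651]
Step 6: x=[6.6491] v=[-2.0463]
Step 7: x=[6.4201] v=[-2.2904]
Step 8: x=[6.1708] v=[-2.4931]
Step 9: x=[5.9057] v=[-2.6507]
Step 10: x=[5.6297] v=[-2.7603]
Step 11: x=[5.3477] v=[-2.8200]
Step 12: x=[5.0648] v=[-2.8286]
Step 13: x=[4.7862] v=[-2.7860]
Step 14: x=[4.5169] v=[-2.6930]
Step 15: x=[4.2618] v=[-2.5513]
Step 16: x=[4.0255] v=[-2.3634]
Step 17: x=[3.8122] v=[-2.1328]
Step 18: x=[3.6258] v=[-1.8636]
Step 19: x=[3.4697] v=[-1.5607]
Step 20: x=[3.3468] v=[-1.2295]
Step 21: x=[3.2592] v=[-0.8761]
Step 22: x=[3.2085] v=[-0.5068]
Step 23: x=[3.1957] v=[-0.1283]
Step 24: x=[3.2210] v=[0.2525]
First v>=0 after going negative at step 24, time=2.4000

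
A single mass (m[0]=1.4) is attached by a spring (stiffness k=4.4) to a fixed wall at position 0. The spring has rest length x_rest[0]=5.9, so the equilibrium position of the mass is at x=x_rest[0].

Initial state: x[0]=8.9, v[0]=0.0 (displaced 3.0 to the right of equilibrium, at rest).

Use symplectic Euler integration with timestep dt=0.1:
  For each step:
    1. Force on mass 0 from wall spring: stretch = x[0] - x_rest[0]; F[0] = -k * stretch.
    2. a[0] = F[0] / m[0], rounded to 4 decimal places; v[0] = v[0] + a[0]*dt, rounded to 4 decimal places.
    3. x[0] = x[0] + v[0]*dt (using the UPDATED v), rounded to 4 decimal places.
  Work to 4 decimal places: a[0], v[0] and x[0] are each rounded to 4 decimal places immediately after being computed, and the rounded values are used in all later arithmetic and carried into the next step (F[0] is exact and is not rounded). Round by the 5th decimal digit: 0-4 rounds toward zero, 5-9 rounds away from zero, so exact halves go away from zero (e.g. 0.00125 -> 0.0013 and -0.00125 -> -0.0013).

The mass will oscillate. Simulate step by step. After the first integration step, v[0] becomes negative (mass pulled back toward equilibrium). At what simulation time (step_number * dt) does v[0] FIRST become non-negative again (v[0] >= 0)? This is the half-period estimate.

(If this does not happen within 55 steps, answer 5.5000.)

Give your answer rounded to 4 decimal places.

Step 0: x=[8.9000] v=[0.0000]
Step 1: x=[8.8057] v=[-0.9429]
Step 2: x=[8.6201] v=[-1.8561]
Step 3: x=[8.3490] v=[-2.7110]
Step 4: x=[8.0009] v=[-3.4807]
Step 5: x=[7.5868] v=[-4.1410]
Step 6: x=[7.1197] v=[-4.6711]
Step 7: x=[6.6143] v=[-5.0544]
Step 8: x=[6.0864] v=[-5.2789]
Step 9: x=[5.5527] v=[-5.3375]
Step 10: x=[5.0299] v=[-5.2284]
Step 11: x=[4.5344] v=[-4.9549]
Step 12: x=[4.0818] v=[-4.5257]
Step 13: x=[3.6864] v=[-3.9543]
Step 14: x=[3.3605] v=[-3.2586]
Step 15: x=[3.1145] v=[-2.4605]
Step 16: x=[2.9560] v=[-1.5851]
Step 17: x=[2.8900] v=[-0.6598]
Step 18: x=[2.9186] v=[0.2862]
First v>=0 after going negative at step 18, time=1.8000

Answer: 1.8000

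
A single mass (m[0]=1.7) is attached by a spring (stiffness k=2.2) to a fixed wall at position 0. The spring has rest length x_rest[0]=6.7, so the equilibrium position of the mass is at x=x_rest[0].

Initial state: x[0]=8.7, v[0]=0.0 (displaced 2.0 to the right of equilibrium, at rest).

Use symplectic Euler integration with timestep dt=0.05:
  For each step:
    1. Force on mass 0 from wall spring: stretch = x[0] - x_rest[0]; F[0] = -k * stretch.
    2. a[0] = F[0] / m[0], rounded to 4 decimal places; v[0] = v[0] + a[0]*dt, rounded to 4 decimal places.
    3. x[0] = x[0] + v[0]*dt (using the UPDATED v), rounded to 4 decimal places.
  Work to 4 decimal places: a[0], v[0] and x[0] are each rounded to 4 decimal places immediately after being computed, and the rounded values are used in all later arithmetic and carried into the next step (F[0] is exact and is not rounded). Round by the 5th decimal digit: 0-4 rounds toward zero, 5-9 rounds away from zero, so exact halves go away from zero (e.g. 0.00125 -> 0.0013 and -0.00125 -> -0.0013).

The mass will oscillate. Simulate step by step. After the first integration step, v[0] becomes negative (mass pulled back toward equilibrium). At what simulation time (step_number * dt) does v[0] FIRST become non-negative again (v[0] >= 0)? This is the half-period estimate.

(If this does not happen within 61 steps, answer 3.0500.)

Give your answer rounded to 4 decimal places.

Answer: 2.8000

Derivation:
Step 0: x=[8.7000] v=[0.0000]
Step 1: x=[8.6935] v=[-0.1294]
Step 2: x=[8.6806] v=[-0.2584]
Step 3: x=[8.6613] v=[-0.3866]
Step 4: x=[8.6356] v=[-0.5135]
Step 5: x=[8.6037] v=[-0.6387]
Step 6: x=[8.5656] v=[-0.7619]
Step 7: x=[8.5215] v=[-0.8826]
Step 8: x=[8.4715] v=[-1.0005]
Step 9: x=[8.4157] v=[-1.1151]
Step 10: x=[8.3544] v=[-1.2261]
Step 11: x=[8.2877] v=[-1.3332]
Step 12: x=[8.2159] v=[-1.4359]
Step 13: x=[8.1392] v=[-1.5340]
Step 14: x=[8.0578] v=[-1.6271]
Step 15: x=[7.9721] v=[-1.7150]
Step 16: x=[7.8822] v=[-1.7973]
Step 17: x=[7.7885] v=[-1.8738]
Step 18: x=[7.6913] v=[-1.9442]
Step 19: x=[7.5909] v=[-2.0083]
Step 20: x=[7.4876] v=[-2.0659]
Step 21: x=[7.3818] v=[-2.1169]
Step 22: x=[7.2738] v=[-2.1610]
Step 23: x=[7.1639] v=[-2.1981]
Step 24: x=[7.0525] v=[-2.2281]
Step 25: x=[6.9400] v=[-2.2509]
Step 26: x=[6.8267] v=[-2.2664]
Step 27: x=[6.7130] v=[-2.2746]
Step 28: x=[6.5992] v=[-2.2754]
Step 29: x=[6.4858] v=[-2.2689]
Step 30: x=[6.3731] v=[-2.2550]
Step 31: x=[6.2614] v=[-2.2339]
Step 32: x=[6.1511] v=[-2.2055]
Step 33: x=[6.0426] v=[-2.1700]
Step 34: x=[5.9362] v=[-2.1275]
Step 35: x=[5.8323] v=[-2.0781]
Step 36: x=[5.7312] v=[-2.0220]
Step 37: x=[5.6332] v=[-1.9593]
Step 38: x=[5.5387] v=[-1.8903]
Step 39: x=[5.4479] v=[-1.8152]
Step 40: x=[5.3612] v=[-1.7342]
Step 41: x=[5.2788] v=[-1.6476]
Step 42: x=[5.2010] v=[-1.5556]
Step 43: x=[5.1281] v=[-1.4586]
Step 44: x=[5.0603] v=[-1.3569]
Step 45: x=[4.9978] v=[-1.2508]
Step 46: x=[4.9408] v=[-1.1407]
Step 47: x=[4.8895] v=[-1.0269]
Step 48: x=[4.8440] v=[-0.9098]
Step 49: x=[4.8045] v=[-0.7897]
Step 50: x=[4.7711] v=[-0.6671]
Step 51: x=[4.7440] v=[-0.5423]
Step 52: x=[4.7232] v=[-0.4157]
Step 53: x=[4.7088] v=[-0.2878]
Step 54: x=[4.7009] v=[-0.1590]
Step 55: x=[4.6994] v=[-0.0296]
Step 56: x=[4.7044] v=[0.0999]
First v>=0 after going negative at step 56, time=2.8000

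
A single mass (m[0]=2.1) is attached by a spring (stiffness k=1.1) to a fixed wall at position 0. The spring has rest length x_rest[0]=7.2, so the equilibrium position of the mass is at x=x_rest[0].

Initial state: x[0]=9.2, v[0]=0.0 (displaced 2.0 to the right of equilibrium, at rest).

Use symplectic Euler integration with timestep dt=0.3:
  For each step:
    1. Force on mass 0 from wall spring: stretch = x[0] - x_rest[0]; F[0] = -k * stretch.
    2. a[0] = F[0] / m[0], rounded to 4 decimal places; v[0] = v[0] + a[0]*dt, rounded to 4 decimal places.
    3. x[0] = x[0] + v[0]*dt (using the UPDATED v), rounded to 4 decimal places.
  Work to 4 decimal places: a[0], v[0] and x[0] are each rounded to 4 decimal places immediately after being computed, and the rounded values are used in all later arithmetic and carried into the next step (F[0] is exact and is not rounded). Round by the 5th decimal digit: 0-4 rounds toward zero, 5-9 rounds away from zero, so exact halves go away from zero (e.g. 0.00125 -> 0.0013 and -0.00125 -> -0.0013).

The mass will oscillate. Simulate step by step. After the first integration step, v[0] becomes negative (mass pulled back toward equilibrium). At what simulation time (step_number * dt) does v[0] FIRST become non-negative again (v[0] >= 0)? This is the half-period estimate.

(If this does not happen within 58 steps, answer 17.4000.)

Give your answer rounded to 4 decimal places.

Answer: 4.5000

Derivation:
Step 0: x=[9.2000] v=[0.0000]
Step 1: x=[9.1057] v=[-0.3143]
Step 2: x=[8.9216] v=[-0.6138]
Step 3: x=[8.6563] v=[-0.8843]
Step 4: x=[8.3224] v=[-1.1131]
Step 5: x=[7.9356] v=[-1.2895]
Step 6: x=[7.5141] v=[-1.4051]
Step 7: x=[7.0778] v=[-1.4545]
Step 8: x=[6.6472] v=[-1.4353]
Step 9: x=[6.2427] v=[-1.3484]
Step 10: x=[5.8833] v=[-1.1980]
Step 11: x=[5.5860] v=[-0.9911]
Step 12: x=[5.3648] v=[-0.7375]
Step 13: x=[5.2301] v=[-0.4491]
Step 14: x=[5.1883] v=[-0.1395]
Step 15: x=[5.2413] v=[0.1766]
First v>=0 after going negative at step 15, time=4.5000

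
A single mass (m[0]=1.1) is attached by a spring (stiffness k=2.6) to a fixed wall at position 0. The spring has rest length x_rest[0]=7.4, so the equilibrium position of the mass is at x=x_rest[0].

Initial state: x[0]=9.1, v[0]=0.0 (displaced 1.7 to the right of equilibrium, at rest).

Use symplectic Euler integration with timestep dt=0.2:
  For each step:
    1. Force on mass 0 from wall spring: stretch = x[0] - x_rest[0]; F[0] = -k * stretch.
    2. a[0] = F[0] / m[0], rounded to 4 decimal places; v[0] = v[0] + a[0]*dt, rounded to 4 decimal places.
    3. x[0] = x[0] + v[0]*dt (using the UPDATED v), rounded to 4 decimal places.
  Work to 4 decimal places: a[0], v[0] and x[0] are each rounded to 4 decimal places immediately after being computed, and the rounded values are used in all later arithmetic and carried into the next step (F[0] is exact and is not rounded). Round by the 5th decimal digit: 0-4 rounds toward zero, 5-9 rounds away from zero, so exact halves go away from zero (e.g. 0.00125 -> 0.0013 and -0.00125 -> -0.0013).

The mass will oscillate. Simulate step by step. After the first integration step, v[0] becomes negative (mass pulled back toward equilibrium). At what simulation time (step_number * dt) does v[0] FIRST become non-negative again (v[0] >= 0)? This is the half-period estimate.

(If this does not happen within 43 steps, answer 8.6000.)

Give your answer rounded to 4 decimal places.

Answer: 2.2000

Derivation:
Step 0: x=[9.1000] v=[0.0000]
Step 1: x=[8.9393] v=[-0.8036]
Step 2: x=[8.6330] v=[-1.5313]
Step 3: x=[8.2102] v=[-2.1142]
Step 4: x=[7.7108] v=[-2.4972]
Step 5: x=[7.1820] v=[-2.6441]
Step 6: x=[6.6738] v=[-2.5410]
Step 7: x=[6.2343] v=[-2.1977]
Step 8: x=[5.9050] v=[-1.6466]
Step 9: x=[5.7170] v=[-0.9399]
Step 10: x=[5.6881] v=[-0.1443]
Step 11: x=[5.8211] v=[0.6650]
First v>=0 after going negative at step 11, time=2.2000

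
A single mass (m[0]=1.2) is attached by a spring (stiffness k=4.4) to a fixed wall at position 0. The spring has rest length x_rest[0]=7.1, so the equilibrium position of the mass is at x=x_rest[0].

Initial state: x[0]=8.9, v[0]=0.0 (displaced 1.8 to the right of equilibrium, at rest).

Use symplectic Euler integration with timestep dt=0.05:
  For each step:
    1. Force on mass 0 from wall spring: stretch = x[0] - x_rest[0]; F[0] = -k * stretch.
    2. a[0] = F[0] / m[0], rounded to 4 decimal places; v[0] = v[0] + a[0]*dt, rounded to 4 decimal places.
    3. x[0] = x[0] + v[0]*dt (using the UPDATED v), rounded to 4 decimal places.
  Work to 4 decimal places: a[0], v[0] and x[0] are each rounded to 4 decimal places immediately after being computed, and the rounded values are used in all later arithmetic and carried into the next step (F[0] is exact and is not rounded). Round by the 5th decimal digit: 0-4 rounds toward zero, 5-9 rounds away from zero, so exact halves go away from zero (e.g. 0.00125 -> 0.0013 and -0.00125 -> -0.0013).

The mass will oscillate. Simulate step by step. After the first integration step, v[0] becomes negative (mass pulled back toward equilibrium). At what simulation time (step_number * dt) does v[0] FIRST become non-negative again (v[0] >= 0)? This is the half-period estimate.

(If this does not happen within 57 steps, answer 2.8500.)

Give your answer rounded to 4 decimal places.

Answer: 1.6500

Derivation:
Step 0: x=[8.9000] v=[0.0000]
Step 1: x=[8.8835] v=[-0.3300]
Step 2: x=[8.8507] v=[-0.6570]
Step 3: x=[8.8018] v=[-0.9780]
Step 4: x=[8.7373] v=[-1.2900]
Step 5: x=[8.6578] v=[-1.5902]
Step 6: x=[8.5640] v=[-1.8758]
Step 7: x=[8.4568] v=[-2.1442]
Step 8: x=[8.3372] v=[-2.3929]
Step 9: x=[8.2062] v=[-2.6197]
Step 10: x=[8.0651] v=[-2.8225]
Step 11: x=[7.9151] v=[-2.9994]
Step 12: x=[7.7577] v=[-3.1488]
Step 13: x=[7.5942] v=[-3.2694]
Step 14: x=[7.4262] v=[-3.3600]
Step 15: x=[7.2552] v=[-3.4198]
Step 16: x=[7.0828] v=[-3.4483]
Step 17: x=[6.9105] v=[-3.4451]
Step 18: x=[6.7400] v=[-3.4104]
Step 19: x=[6.5728] v=[-3.3444]
Step 20: x=[6.4104] v=[-3.2477]
Step 21: x=[6.2543] v=[-3.1213]
Step 22: x=[6.1060] v=[-2.9663]
Step 23: x=[5.9668] v=[-2.7841]
Step 24: x=[5.8380] v=[-2.5763]
Step 25: x=[5.7208] v=[-2.3449]
Step 26: x=[5.6162] v=[-2.0920]
Step 27: x=[5.5252] v=[-1.8200]
Step 28: x=[5.4486] v=[-1.5313]
Step 29: x=[5.3872] v=[-1.2285]
Step 30: x=[5.3415] v=[-0.9145]
Step 31: x=[5.3119] v=[-0.5921]
Step 32: x=[5.2987] v=[-0.2643]
Step 33: x=[5.3020] v=[0.0659]
First v>=0 after going negative at step 33, time=1.6500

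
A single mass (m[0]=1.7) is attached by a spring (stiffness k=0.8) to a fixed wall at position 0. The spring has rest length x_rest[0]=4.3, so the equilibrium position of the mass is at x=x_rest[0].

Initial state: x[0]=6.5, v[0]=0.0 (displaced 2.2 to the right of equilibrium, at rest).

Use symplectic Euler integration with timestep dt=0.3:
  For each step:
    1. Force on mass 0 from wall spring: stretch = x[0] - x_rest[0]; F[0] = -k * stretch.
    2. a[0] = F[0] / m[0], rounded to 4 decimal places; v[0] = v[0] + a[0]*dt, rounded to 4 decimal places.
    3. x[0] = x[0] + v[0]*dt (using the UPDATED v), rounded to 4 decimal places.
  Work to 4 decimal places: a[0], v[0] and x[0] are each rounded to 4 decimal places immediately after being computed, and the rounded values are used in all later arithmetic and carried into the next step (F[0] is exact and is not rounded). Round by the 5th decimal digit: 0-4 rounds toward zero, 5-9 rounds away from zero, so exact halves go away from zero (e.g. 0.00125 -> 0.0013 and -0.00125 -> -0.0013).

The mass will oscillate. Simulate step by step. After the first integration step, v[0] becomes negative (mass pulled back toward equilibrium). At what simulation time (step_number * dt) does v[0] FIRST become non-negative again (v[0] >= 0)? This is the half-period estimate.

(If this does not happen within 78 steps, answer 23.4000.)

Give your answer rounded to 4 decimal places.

Answer: 4.8000

Derivation:
Step 0: x=[6.5000] v=[0.0000]
Step 1: x=[6.4068] v=[-0.3106]
Step 2: x=[6.2244] v=[-0.6080]
Step 3: x=[5.9605] v=[-0.8797]
Step 4: x=[5.6263] v=[-1.1141]
Step 5: x=[5.2359] v=[-1.3013]
Step 6: x=[4.8059] v=[-1.4334]
Step 7: x=[4.3545] v=[-1.5048]
Step 8: x=[3.9008] v=[-1.5125]
Step 9: x=[3.4640] v=[-1.4561]
Step 10: x=[3.0626] v=[-1.3381]
Step 11: x=[2.7136] v=[-1.1634]
Step 12: x=[2.4318] v=[-0.9395]
Step 13: x=[2.2291] v=[-0.6757]
Step 14: x=[2.1141] v=[-0.3834]
Step 15: x=[2.0917] v=[-0.0748]
Step 16: x=[2.1628] v=[0.2370]
First v>=0 after going negative at step 16, time=4.8000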